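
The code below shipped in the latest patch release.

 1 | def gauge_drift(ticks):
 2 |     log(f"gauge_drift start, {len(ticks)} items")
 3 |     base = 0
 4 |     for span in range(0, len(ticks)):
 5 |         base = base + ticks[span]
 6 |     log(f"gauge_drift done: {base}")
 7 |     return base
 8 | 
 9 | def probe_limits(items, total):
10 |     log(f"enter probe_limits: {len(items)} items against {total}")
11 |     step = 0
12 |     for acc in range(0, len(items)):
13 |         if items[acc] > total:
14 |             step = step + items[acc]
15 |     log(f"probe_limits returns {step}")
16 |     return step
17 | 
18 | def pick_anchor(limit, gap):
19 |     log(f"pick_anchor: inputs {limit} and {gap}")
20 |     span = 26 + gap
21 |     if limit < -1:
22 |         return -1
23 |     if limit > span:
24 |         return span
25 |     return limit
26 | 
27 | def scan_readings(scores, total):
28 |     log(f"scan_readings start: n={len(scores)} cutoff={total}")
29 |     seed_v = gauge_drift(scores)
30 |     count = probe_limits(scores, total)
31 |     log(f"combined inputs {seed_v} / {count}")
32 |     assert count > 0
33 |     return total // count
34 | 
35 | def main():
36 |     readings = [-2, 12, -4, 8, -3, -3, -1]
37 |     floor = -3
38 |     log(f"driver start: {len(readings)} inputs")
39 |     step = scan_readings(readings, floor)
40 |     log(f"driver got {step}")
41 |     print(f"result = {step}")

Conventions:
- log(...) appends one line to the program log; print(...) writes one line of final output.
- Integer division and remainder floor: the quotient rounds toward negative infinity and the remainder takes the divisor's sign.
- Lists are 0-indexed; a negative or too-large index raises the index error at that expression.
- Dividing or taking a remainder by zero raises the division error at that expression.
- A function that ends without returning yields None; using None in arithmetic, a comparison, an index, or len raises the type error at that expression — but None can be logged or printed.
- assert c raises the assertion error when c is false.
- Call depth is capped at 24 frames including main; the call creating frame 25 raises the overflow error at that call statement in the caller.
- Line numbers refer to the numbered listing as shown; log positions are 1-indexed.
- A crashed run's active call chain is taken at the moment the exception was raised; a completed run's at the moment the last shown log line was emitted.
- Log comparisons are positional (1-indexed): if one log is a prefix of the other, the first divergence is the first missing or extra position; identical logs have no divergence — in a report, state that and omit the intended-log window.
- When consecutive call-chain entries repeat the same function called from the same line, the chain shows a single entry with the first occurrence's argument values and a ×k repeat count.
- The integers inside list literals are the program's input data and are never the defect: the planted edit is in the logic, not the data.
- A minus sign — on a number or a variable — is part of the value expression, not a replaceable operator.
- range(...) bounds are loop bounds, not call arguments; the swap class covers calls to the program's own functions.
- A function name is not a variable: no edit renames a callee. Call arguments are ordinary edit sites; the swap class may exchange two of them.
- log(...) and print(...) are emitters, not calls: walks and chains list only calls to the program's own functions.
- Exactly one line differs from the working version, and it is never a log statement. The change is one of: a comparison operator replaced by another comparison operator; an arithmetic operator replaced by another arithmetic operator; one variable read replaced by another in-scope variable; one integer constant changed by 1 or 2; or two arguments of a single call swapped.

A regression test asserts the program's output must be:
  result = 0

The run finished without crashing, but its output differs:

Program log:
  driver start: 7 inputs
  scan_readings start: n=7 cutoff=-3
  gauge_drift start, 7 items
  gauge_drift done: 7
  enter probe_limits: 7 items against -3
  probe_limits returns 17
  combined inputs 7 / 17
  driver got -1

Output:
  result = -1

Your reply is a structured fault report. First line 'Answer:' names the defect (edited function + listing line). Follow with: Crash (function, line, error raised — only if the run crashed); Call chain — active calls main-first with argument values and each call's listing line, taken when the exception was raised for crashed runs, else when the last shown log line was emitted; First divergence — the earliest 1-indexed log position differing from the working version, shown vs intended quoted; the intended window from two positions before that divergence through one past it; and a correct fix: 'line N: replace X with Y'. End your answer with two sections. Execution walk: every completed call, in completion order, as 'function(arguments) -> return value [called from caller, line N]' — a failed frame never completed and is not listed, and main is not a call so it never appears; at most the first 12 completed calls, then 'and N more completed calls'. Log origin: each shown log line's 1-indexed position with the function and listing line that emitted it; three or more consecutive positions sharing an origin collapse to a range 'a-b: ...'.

Answer: the defect is in scan_readings at line 33.
Key observation: Everything matches until log position 8, which reads 'driver got -1' in place of 'driver got 0'.
Call chain: main.
First divergence: at position 8 the run shows 'driver got -1' where the working version logs 'driver got 0'.
Intended log window:
  6: probe_limits returns 17
  7: combined inputs 7 / 17
  8: driver got 0
Execution walk:
  gauge_drift([-2, 12, -4, 8, -3, -3, -1]) -> 7  [called from scan_readings, line 29]
  probe_limits([-2, 12, -4, 8, -3, -3, -1], -3) -> 17  [called from scan_readings, line 30]
  scan_readings([-2, 12, -4, 8, -3, -3, -1], -3) -> -1  [called from main, line 39]
Log line origins:
  1: from main, line 38
  2: from scan_readings, line 28
  3: from gauge_drift, line 2
  4: from gauge_drift, line 6
  5: from probe_limits, line 10
  6: from probe_limits, line 15
  7: from scan_readings, line 31
  8: from main, line 40
A correct fix: line 33: replace `total` with `seed_v`.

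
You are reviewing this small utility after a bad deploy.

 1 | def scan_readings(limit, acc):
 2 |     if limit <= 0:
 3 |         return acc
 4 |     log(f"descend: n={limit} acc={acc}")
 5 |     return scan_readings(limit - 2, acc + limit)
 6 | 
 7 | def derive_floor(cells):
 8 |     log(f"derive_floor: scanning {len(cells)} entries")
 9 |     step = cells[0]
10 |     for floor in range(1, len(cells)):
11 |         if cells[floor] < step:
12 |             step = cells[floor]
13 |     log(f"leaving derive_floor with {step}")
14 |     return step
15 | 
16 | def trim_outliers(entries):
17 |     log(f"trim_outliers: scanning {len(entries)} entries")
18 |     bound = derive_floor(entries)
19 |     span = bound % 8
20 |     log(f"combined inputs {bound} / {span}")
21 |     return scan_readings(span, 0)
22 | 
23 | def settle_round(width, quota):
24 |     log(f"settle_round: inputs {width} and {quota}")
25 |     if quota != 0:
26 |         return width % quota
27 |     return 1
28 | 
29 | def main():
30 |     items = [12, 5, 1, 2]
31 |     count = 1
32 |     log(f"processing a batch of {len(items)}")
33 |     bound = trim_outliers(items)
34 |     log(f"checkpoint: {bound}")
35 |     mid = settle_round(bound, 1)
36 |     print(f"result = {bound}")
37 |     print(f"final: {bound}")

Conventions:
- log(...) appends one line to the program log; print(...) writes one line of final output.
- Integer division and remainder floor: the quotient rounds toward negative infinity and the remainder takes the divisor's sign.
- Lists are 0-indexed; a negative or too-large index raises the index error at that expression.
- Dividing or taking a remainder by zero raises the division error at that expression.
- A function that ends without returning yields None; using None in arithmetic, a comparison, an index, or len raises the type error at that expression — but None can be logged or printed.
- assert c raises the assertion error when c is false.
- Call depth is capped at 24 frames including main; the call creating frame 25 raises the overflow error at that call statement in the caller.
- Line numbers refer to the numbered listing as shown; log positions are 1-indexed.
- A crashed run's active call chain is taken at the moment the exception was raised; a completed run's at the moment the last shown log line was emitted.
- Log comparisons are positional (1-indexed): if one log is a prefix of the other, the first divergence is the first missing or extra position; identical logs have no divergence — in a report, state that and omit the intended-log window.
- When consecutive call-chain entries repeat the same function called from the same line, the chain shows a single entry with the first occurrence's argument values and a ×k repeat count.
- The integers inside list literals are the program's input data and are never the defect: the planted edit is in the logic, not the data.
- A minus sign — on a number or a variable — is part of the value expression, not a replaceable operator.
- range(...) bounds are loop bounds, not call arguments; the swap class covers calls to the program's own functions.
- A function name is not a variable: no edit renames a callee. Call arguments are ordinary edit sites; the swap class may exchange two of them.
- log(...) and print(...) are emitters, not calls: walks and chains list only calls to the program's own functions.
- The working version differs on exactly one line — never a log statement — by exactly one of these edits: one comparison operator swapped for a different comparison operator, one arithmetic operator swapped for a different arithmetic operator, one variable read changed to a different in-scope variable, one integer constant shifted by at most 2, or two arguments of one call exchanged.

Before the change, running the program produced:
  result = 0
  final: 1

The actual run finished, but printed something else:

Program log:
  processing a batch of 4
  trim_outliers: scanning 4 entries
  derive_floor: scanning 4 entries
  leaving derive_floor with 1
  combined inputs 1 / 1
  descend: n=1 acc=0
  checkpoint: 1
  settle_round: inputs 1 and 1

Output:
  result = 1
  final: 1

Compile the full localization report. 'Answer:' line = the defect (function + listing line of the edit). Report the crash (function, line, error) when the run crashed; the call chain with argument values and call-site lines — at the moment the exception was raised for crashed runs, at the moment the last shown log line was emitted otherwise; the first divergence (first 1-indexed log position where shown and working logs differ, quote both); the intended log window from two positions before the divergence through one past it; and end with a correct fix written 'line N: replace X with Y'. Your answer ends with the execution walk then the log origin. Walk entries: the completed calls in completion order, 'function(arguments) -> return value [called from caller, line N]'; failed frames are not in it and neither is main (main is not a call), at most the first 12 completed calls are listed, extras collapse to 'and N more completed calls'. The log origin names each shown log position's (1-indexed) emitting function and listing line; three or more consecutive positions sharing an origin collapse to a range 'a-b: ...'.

Answer: the defect is in main at line 36.
Key fact: Log streams are identical — the defect surfaces only in the printed output.
Call chain: main -> settle_round(1, 1) (called at line 35).
First divergence: none (the log streams are identical).
Execution walk:
  derive_floor([12, 5, 1, 2]) -> 1  [called from trim_outliers, line 18]
  scan_readings(-1, 1) -> 1  [called from scan_readings, line 5]
  scan_readings(1, 0) -> 1  [called from trim_outliers, line 21]
  trim_outliers([12, 5, 1, 2]) -> 1  [called from main, line 33]
  settle_round(1, 1) -> 0  [called from main, line 35]
Log line origins:
  1 — main, line 32
  2 — trim_outliers, line 17
  3 — derive_floor, line 8
  4 — derive_floor, line 13
  5 — trim_outliers, line 20
  6 — scan_readings, line 4
  7 — main, line 34
  8 — settle_round, line 24
A correct fix: line 36: replace `bound` with `mid`.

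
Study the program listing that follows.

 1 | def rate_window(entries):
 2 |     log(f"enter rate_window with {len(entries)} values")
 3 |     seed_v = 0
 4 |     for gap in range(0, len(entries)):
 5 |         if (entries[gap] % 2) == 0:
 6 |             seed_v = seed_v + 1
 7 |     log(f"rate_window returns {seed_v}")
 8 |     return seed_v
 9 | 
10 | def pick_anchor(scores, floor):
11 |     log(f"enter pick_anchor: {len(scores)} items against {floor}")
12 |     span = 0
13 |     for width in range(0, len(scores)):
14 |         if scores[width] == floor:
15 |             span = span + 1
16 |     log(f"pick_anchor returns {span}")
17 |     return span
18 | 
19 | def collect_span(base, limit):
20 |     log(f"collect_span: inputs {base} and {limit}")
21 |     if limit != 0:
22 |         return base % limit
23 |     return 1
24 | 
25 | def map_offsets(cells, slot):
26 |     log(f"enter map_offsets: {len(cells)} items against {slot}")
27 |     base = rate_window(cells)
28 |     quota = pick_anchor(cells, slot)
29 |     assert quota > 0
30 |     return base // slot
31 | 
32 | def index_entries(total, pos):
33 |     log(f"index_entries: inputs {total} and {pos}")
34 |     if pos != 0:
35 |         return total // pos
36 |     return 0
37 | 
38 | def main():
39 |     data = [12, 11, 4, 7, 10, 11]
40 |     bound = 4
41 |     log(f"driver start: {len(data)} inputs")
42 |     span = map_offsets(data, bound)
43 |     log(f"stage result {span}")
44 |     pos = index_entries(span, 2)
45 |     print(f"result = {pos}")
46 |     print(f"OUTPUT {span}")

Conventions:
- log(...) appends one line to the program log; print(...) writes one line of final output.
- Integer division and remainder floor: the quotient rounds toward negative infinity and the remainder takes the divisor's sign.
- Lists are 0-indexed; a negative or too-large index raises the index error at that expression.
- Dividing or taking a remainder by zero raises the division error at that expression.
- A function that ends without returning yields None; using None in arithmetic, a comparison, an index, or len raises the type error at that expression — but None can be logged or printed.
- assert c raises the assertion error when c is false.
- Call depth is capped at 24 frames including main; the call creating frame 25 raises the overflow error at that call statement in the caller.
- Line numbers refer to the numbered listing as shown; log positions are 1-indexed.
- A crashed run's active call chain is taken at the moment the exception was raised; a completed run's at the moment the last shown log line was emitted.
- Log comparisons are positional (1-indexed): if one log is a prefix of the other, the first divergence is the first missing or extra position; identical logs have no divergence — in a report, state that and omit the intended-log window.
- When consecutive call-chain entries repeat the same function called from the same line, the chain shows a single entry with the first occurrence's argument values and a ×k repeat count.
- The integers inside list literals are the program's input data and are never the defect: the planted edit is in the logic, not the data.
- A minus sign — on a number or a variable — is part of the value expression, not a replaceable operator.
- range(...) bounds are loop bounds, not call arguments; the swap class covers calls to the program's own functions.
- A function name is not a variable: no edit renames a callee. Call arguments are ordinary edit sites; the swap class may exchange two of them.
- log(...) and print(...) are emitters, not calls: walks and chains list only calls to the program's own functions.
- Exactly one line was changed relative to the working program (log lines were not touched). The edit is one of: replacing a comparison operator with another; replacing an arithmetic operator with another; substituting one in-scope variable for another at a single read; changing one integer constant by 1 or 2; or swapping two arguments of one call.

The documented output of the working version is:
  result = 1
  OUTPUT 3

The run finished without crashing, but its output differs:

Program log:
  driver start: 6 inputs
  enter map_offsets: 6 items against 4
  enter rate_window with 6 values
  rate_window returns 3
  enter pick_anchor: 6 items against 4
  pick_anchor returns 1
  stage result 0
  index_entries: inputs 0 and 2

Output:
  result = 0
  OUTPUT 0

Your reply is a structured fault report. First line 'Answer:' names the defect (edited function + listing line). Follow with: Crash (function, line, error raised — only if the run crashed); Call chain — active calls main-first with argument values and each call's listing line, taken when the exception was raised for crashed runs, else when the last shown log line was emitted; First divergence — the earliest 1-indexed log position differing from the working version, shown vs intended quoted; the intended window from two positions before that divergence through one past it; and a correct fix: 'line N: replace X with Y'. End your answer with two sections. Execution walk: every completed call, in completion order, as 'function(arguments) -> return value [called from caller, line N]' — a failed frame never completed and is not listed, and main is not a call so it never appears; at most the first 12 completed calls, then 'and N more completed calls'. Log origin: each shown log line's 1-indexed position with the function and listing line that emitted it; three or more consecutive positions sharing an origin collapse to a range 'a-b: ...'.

Answer: the defect is in map_offsets at line 30.
Core observation: Position 7 is the first bad log line: 'stage result 0' should read 'stage result 3'.
Call chain: main -> index_entries(0, 2) (called at line 44).
First divergence: position 7 — shown 'stage result 0', intended 'stage result 3'.
Intended log window:
  5: enter pick_anchor: 6 items against 4
  6: pick_anchor returns 1
  7: stage result 3
  8: index_entries: inputs 3 and 2
Execution walk:
  rate_window([12, 11, 4, 7, 10, 11]) -> 3  [called from map_offsets, line 27]
  pick_anchor([12, 11, 4, 7, 10, 11], 4) -> 1  [called from map_offsets, line 28]
  map_offsets([12, 11, 4, 7, 10, 11], 4) -> 0  [called from main, line 42]
  index_entries(0, 2) -> 0  [called from main, line 44]
Log origin:
  1: emitted by main (line 41)
  2: emitted by map_offsets (line 26)
  3: emitted by rate_window (line 2)
  4: emitted by rate_window (line 7)
  5: emitted by pick_anchor (line 11)
  6: emitted by pick_anchor (line 16)
  7: emitted by main (line 43)
  8: emitted by index_entries (line 33)
A correct fix: line 30: replace `slot` with `quota`.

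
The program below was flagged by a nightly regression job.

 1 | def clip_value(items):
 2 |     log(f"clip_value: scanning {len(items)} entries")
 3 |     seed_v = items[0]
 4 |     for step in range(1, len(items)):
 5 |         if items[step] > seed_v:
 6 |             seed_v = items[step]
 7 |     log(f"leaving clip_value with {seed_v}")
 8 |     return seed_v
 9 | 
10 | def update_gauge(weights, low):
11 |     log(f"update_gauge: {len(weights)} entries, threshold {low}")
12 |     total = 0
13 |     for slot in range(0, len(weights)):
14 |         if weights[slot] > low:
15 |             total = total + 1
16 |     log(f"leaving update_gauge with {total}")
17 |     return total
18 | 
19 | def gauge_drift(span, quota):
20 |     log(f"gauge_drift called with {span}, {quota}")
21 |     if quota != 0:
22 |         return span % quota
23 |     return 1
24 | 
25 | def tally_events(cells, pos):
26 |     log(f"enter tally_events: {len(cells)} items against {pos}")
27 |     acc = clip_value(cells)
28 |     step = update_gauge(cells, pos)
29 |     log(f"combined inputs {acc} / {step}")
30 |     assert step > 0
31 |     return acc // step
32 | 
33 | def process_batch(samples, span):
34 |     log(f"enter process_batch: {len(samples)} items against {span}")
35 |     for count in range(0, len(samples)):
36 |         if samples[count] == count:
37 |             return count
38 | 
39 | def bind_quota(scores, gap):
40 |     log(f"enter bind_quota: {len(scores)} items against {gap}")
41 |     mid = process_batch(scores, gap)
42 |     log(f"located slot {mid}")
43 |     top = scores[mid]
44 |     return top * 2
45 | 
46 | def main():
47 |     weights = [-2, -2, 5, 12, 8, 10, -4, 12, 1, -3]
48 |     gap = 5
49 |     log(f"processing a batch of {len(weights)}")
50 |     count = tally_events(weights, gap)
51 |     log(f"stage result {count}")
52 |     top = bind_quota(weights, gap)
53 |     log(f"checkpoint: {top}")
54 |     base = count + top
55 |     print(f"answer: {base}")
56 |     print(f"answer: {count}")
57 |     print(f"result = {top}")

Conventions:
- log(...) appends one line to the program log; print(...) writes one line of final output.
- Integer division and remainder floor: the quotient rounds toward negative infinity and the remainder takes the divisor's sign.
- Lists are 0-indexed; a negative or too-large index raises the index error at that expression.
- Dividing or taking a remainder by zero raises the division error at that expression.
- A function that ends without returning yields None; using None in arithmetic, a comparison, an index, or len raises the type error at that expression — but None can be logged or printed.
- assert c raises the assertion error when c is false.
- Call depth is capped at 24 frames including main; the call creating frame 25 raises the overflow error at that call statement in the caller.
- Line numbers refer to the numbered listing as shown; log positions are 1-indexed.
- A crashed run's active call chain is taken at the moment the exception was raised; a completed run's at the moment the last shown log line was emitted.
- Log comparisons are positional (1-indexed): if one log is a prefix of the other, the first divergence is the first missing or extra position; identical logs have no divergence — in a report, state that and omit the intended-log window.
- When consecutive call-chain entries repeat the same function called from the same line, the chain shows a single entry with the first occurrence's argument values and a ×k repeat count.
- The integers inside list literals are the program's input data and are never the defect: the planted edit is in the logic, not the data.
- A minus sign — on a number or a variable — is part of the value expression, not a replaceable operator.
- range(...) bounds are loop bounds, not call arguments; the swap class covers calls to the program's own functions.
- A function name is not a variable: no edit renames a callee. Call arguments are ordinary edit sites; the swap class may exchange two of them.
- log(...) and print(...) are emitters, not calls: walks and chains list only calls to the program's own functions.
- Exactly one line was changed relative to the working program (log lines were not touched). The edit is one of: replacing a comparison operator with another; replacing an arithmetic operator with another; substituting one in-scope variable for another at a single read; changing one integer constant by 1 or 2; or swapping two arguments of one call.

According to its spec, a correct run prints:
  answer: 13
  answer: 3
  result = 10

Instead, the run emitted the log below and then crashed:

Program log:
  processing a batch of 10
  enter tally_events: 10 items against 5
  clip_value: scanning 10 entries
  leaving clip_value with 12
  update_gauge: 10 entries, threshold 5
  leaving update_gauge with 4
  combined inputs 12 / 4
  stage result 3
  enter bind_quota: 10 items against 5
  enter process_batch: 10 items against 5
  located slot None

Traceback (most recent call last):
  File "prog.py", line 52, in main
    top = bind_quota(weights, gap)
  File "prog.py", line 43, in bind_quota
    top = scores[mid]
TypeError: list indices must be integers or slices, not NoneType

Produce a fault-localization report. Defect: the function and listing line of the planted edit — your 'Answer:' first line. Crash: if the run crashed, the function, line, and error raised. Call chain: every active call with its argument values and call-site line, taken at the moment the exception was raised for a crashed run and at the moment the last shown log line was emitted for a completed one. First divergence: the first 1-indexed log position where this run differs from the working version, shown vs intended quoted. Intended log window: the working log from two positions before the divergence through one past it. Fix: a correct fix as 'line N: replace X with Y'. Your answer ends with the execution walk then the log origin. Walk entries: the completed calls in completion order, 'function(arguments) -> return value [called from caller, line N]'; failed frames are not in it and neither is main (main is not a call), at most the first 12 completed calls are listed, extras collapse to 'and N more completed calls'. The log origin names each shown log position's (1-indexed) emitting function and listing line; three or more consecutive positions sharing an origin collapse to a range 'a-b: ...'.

Answer: the defect is in process_batch at line 36.
Key observation: Position 11 is the first bad log line: 'located slot None' should read 'located slot 2'.
Crash: bind_quota, line 43, TypeError.
Call chain: main -> bind_quota([-2, -2, 5, 12, 8, 10, -4, 12, 1, -3], 5) (called at line 52).
First divergence: position 11 — shown 'located slot None', intended 'located slot 2'.
Intended log window:
  9: enter bind_quota: 10 items against 5
  10: enter process_batch: 10 items against 5
  11: located slot 2
  12: checkpoint: 10
Execution walk:
  clip_value([-2, -2, 5, 12, 8, 10, -4, 12, 1, -3]) -> 12  [called from tally_events, line 27]
  update_gauge([-2, -2, 5, 12, 8, 10, -4, 12, 1, -3], 5) -> 4  [called from tally_events, line 28]
  tally_events([-2, -2, 5, 12, 8, 10, -4, 12, 1, -3], 5) -> 3  [called from main, line 50]
  process_batch([-2, -2, 5, 12, 8, 10, -4, 12, 1, -3], 5) -> None  [called from bind_quota, line 41]
Log origins:
  1: logged in main at line 49
  2: logged in tally_events at line 26
  3: logged in clip_value at line 2
  4: logged in clip_value at line 7
  5: logged in update_gauge at line 11
  6: logged in update_gauge at line 16
  7: logged in tally_events at line 29
  8: logged in main at line 51
  9: logged in bind_quota at line 40
  10: logged in process_batch at line 34
  11: logged in bind_quota at line 42
A correct fix: line 36: replace `samples[count] == count` with `samples[count] == span`.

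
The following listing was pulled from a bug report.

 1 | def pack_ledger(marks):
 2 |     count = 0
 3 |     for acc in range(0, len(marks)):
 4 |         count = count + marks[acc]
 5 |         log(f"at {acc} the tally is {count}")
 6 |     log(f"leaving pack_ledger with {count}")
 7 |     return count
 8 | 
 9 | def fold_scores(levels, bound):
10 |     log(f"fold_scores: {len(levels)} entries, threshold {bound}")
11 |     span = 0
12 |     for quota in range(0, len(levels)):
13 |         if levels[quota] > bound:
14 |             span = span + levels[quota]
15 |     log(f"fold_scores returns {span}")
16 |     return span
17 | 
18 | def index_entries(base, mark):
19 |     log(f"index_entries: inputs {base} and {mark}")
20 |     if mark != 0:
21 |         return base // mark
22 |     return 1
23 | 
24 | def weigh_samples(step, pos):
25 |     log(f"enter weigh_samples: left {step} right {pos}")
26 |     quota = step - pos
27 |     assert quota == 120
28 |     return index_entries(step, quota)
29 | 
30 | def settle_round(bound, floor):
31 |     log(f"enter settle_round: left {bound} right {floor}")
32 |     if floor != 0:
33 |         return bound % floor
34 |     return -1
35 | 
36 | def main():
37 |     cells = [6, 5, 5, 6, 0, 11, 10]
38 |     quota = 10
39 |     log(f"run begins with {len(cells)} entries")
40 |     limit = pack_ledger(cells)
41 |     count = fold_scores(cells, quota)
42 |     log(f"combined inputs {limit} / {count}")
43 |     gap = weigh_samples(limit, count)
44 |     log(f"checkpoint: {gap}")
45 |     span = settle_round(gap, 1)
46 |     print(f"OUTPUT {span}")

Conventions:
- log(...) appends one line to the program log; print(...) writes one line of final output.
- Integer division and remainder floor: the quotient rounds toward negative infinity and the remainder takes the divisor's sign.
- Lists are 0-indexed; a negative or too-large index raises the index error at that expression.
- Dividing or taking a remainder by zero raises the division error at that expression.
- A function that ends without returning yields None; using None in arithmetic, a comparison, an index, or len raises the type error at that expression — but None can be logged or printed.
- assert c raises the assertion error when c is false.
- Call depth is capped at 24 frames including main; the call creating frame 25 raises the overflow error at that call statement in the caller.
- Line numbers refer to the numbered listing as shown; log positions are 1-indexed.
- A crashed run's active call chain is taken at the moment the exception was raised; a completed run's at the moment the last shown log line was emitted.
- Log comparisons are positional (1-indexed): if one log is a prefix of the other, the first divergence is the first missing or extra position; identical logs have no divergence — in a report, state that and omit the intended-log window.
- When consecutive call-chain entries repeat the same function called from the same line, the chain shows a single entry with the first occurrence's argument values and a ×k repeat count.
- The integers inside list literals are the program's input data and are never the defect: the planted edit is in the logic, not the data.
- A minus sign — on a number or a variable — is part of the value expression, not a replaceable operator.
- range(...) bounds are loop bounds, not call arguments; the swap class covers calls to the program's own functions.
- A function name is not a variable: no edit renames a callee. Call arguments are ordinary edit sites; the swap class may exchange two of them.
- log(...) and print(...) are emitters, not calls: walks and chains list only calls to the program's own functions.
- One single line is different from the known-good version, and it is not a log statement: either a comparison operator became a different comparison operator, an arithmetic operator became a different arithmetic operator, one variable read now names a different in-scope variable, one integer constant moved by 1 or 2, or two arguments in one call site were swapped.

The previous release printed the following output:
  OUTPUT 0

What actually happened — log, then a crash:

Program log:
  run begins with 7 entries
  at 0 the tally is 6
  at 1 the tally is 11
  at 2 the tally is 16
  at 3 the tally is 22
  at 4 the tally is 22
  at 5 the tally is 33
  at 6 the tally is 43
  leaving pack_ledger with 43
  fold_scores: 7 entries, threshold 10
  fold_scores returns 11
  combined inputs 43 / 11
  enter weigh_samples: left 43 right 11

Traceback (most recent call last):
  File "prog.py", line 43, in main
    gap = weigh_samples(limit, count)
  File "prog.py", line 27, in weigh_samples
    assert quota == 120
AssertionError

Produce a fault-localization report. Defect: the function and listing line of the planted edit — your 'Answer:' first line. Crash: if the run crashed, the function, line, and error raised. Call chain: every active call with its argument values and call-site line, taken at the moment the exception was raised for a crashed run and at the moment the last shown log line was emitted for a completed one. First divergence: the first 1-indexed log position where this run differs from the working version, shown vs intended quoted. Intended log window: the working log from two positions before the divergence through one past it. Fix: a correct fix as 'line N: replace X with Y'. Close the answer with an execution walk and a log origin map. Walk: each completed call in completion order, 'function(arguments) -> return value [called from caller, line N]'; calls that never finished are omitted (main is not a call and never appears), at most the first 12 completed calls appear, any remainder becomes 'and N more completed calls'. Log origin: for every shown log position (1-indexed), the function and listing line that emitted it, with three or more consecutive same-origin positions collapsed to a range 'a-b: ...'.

Answer: the defect is in weigh_samples at line 27.
Key fact: The shown log is a 13-line prefix of the intended one, whose next entry is 'index_entries: inputs 43 and 32'.
Crash: weigh_samples, line 27, AssertionError.
Call chain: main -> weigh_samples(43, 11) (called at line 43).
First divergence: position 14 — the faulty run's log ends after 13 lines; the working version continues with 'index_entries: inputs 43 and 32'.
Intended log window:
  12: combined inputs 43 / 11
  13: enter weigh_samples: left 43 right 11
  14: index_entries: inputs 43 and 32
  15: checkpoint: 1
Execution walk:
  pack_ledger([6, 5, 5, 6, 0, 11, 10]) -> 43  [called from main, line 40]
  fold_scores([6, 5, 5, 6, 0, 11, 10], 10) -> 11  [called from main, line 41]
Log origins:
  1: logged in main at line 39
  2-8: logged in pack_ledger at line 5
  9: logged in pack_ledger at line 6
  10: logged in fold_scores at line 10
  11: logged in fold_scores at line 15
  12: logged in main at line 42
  13: logged in weigh_samples at line 25
A correct fix: line 27: replace `==` with `<=`.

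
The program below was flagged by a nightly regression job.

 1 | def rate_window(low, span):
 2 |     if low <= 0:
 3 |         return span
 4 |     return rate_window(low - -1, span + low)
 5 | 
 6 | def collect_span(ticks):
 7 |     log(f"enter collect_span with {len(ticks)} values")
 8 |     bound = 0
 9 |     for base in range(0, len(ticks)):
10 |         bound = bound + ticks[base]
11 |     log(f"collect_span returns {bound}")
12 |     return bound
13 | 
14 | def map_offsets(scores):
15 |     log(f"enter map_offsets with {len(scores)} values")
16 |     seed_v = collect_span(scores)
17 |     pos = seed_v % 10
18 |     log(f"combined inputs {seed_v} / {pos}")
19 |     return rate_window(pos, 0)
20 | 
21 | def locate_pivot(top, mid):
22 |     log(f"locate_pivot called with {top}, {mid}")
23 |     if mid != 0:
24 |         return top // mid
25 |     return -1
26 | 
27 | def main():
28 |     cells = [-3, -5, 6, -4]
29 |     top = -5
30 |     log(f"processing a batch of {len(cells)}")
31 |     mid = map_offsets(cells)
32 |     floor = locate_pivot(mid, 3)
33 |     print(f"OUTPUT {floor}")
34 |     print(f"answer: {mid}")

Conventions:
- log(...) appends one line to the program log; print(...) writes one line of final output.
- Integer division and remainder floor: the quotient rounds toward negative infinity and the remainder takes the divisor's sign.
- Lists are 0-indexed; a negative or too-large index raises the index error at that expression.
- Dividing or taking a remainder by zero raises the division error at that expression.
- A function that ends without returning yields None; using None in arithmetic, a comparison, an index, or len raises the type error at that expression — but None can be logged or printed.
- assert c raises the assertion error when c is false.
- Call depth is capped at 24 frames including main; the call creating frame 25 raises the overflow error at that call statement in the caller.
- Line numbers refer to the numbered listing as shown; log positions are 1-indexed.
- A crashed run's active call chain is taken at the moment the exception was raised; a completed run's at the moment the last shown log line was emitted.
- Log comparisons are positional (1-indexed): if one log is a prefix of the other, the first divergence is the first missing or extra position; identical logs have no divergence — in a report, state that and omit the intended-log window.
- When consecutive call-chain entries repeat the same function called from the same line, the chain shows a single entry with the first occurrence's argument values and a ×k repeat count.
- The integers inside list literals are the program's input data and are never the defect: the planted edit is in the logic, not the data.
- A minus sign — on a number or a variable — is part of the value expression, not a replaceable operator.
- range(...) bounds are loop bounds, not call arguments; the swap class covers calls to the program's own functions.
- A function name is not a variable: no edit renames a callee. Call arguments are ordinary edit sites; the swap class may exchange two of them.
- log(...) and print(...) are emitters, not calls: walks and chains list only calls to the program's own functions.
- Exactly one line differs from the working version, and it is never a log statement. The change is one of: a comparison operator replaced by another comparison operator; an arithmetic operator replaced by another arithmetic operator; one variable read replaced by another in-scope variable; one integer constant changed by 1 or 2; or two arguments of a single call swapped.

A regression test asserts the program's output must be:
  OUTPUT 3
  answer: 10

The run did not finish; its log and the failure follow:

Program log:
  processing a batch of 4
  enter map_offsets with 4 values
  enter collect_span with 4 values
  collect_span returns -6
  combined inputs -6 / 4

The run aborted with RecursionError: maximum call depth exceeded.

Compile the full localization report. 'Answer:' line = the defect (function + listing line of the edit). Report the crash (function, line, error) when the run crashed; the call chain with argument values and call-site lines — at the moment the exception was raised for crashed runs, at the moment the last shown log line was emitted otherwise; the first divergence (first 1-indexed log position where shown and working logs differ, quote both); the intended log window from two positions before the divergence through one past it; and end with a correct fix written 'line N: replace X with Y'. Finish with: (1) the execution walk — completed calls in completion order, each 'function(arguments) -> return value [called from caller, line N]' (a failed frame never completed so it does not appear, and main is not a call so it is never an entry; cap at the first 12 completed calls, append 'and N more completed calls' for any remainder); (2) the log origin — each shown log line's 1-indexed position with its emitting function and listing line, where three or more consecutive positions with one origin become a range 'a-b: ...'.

Answer: the defect is in rate_window at line 4.
Core observation: Only 5 log lines were emitted before the run died; the intended continuation was 'locate_pivot called with 10, 3'.
Crash: rate_window, line 4, RecursionError.
Call chain: main -> map_offsets([-3, -5, 6, -4]) (called at line 31) -> rate_window(4, 0) (called at line 19) -> rate_window(5, 4) (called at line 4) ×21.
First divergence: position 6; the shown log stops at 5 lines while the working version next logs 'locate_pivot called with 10, 3'.
Intended log window:
  4: collect_span returns -6
  5: combined inputs -6 / 4
  6: locate_pivot called with 10, 3
Execution walk:
  collect_span([-3, -5, 6, -4]) -> -6  [called from map_offsets, line 16]
Origin of each log line:
  1: emitted by main (line 30)
  2: emitted by map_offsets (line 15)
  3: emitted by collect_span (line 7)
  4: emitted by collect_span (line 11)
  5: emitted by map_offsets (line 18)
A correct fix: line 4: replace `-1` with `1`.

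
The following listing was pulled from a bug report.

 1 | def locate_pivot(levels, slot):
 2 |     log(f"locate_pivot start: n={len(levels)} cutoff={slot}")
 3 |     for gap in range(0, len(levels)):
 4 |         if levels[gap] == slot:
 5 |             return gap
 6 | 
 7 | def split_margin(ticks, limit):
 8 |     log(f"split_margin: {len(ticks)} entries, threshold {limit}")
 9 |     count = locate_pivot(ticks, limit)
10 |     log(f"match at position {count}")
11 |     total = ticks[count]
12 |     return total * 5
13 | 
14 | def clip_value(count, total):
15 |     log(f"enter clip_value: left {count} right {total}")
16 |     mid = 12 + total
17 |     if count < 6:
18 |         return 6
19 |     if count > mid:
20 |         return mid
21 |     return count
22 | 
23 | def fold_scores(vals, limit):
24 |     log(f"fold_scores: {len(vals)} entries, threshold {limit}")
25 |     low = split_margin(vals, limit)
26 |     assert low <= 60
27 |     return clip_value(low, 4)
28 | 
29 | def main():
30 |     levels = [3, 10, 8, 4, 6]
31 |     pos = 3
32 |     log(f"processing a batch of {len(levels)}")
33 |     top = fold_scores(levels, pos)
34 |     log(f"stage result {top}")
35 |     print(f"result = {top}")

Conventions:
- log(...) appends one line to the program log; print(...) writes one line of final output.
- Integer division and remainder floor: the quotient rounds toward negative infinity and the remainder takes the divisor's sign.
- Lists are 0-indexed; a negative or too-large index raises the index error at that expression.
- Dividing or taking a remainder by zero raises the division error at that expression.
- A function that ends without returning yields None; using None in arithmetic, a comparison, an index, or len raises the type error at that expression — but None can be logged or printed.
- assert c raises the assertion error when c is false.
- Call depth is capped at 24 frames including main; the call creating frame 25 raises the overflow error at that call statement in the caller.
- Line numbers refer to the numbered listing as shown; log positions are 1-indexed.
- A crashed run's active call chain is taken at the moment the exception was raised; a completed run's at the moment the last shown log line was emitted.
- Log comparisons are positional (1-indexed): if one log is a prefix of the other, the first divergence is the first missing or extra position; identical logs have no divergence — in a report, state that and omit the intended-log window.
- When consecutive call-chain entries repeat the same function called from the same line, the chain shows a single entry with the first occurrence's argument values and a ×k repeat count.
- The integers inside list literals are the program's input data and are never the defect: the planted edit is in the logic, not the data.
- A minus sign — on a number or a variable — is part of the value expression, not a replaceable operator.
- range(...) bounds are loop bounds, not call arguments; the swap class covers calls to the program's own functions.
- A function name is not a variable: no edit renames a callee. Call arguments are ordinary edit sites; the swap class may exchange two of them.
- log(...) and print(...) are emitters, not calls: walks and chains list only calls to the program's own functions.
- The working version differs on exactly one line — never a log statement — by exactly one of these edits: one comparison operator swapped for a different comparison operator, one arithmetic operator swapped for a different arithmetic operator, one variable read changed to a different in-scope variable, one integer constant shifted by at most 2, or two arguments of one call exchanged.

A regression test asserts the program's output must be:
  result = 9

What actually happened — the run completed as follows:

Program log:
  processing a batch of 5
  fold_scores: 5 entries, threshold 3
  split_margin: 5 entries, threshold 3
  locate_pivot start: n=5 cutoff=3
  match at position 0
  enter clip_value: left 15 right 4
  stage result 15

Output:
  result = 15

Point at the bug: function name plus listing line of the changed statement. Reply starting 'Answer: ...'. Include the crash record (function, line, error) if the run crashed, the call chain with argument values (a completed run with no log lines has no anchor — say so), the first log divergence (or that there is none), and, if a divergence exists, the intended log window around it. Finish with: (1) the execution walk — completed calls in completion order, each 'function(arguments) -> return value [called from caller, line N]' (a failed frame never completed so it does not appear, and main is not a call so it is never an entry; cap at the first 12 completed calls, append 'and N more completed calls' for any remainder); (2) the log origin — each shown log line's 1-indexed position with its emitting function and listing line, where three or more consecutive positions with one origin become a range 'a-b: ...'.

Answer: the defect is in split_margin at line 12.
The tell: The earliest visible damage is log position 6 — 'enter clip_value: left 15 right 4' rather than the intended 'enter clip_value: left 9 right 4'.
Call chain: main.
First divergence: position 6; shown 'enter clip_value: left 15 right 4' vs intended 'enter clip_value: left 9 right 4'.
Intended log window:
  4: locate_pivot start: n=5 cutoff=3
  5: match at position 0
  6: enter clip_value: left 9 right 4
  7: stage result 9
Execution walk:
  locate_pivot([3, 10, 8, 4, 6], 3) -> 0  [called from split_margin, line 9]
  split_margin([3, 10, 8, 4, 6], 3) -> 15  [called from fold_scores, line 25]
  clip_value(15, 4) -> 15  [called from fold_scores, line 27]
  fold_scores([3, 10, 8, 4, 6], 3) -> 15  [called from main, line 33]
Log origins:
  1: emitted by main (line 32)
  2: emitted by fold_scores (line 24)
  3: emitted by split_margin (line 8)
  4: emitted by locate_pivot (line 2)
  5: emitted by split_margin (line 10)
  6: emitted by clip_value (line 15)
  7: emitted by main (line 34)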